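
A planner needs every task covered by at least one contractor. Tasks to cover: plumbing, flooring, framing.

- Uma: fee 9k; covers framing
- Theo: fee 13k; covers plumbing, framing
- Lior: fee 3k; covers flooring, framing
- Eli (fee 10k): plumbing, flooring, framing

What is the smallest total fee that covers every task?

This is an integer covering problem.
The greedy cost-per-new-task heuristic would pick Lior and Eli for 13, but a cheaper cover exists.
Eli alone covers plumbing, flooring, framing — every task.
Total fee: 10.
No cover costs less than 10.

10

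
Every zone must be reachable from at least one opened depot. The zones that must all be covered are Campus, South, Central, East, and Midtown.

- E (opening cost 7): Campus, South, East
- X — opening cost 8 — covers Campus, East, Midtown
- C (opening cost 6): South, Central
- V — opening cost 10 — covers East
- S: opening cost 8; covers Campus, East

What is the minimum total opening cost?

14

Choose X and C: together they cover Campus, South, Central, East, Midtown — every zone.
Total opening cost: 8 + 6 = 14.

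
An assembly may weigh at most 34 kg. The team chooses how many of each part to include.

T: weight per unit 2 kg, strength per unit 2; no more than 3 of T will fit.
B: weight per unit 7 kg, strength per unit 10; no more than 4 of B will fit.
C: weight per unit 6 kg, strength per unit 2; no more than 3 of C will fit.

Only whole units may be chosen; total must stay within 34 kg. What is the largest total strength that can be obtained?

This is a bounded integer knapsack.
Take 3×T and 4×B: weight 34 ≤ 34, strength 3·2 + 4·10 = 46.
B has the best ratio (10/7) and is taken to its limit of 4; remaining capacity is filled optimally with the others.

46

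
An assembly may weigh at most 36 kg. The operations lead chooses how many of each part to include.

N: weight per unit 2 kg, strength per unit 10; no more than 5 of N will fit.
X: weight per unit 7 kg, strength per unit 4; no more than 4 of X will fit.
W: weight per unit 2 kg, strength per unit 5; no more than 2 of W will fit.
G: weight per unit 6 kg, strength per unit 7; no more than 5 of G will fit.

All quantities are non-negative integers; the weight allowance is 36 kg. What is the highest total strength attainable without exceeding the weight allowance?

83

5×N, 2×W, and 3×G: weight 32 ≤ 36, strength 5·10 + 2·5 + 3·7 = 81.
5×N, 1×W, and 4×G: weight 36 ≤ 36, strength 5·10 + 1·5 + 4·7 = 83.
Best is 83.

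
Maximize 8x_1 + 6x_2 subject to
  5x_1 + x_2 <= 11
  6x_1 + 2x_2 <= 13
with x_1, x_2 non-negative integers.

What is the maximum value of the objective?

36

Relaxing integrality, the LP optimum is 39.00 at (x_1,x_2) = (0, 6.5), which is not an integer point.
(x_1,x_2)=(0,6): 5·0+1·6=6≤11, 6·0+2·6=12≤13, objective 36.
(x_1,x_2)=(0,5): 5·0+1·5=5≤11, 6·0+2·5=10≤13, objective 30.
No feasible integer point exceeds 36.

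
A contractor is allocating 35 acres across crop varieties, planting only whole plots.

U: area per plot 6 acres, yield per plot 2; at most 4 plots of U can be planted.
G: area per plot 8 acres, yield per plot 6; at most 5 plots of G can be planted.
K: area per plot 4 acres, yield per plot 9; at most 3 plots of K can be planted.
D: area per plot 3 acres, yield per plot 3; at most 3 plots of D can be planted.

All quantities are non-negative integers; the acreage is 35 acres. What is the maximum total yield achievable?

Take 2×G, 3×K, and 2×D: area 34 ≤ 35, yield 2·6 + 3·9 + 2·3 = 45.
K has the best ratio (9/4) and is taken to its limit of 3; remaining capacity is filled optimally with the others.

45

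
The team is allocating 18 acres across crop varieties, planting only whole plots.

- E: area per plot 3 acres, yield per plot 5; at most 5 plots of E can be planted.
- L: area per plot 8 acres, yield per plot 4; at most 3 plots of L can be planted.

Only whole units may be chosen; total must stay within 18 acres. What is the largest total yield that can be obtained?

25

Take 5×E: area 15 ≤ 18, yield 5·5 = 25.
E has the best ratio (5/3) and is taken to its limit of 5; remaining capacity is filled optimally with the others.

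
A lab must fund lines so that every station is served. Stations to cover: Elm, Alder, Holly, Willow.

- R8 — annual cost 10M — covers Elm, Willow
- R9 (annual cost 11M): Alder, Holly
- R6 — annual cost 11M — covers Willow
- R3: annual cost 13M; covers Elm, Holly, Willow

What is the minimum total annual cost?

21

Choose R8 and R9: together they cover Elm, Alder, Holly, Willow — every station.
Total annual cost: 10 + 11 = 21.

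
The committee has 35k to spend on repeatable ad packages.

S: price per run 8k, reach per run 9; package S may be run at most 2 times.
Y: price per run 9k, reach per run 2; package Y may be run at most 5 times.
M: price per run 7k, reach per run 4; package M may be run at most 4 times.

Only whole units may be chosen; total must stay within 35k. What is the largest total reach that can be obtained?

26

Take 2×S and 2×M: price 30 ≤ 35, reach 2·9 + 2·4 = 26.
S has the best ratio (9/8) and is taken to its limit of 2; remaining capacity is filled optimally with the others.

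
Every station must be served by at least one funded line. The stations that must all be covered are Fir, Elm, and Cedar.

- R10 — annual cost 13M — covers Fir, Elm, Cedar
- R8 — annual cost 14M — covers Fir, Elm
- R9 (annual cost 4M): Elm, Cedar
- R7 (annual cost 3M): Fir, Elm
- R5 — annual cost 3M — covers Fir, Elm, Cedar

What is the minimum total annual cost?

3

R5 alone covers Fir, Elm, Cedar — every station.
Total annual cost: 3.
No cover costs less than 3.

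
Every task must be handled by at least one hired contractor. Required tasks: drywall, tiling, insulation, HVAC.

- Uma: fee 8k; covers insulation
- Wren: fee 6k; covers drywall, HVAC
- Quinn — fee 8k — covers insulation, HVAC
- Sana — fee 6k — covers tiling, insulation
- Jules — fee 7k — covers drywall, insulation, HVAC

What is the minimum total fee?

12

The greedy cost-per-new-task heuristic would pick Jules and Sana for 13, but a cheaper cover exists.
Choose Wren and Sana: together they cover drywall, tiling, insulation, HVAC — every task.
Total fee: 6 + 6 = 12.
No cover costs less than 12.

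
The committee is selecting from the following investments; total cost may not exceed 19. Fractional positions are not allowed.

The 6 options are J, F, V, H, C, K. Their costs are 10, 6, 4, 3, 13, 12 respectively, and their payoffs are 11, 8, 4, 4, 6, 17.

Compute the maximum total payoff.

25

Treat it as a binary knapsack problem.
F + K: cost 6 + 12 = 18 ≤ 19, payoff 8 + 17 = 25.
V + H + K: cost 4 + 3 + 12 = 19 ≤ 19, payoff 4 + 4 + 17 = 25.
The maximum payoff is 25; one optimal choice is F and K.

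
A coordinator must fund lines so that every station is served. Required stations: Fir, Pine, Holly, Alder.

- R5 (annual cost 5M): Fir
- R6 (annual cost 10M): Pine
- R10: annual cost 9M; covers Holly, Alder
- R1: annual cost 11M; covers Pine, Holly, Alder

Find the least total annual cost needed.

16

Choose R5 and R1: together they cover Fir, Pine, Holly, Alder — every station.
Total annual cost: 5 + 11 = 16.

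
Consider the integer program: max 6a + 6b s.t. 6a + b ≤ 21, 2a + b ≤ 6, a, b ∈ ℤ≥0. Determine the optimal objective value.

36

(a,b)=(0,6): 6·0+1·6=6≤21, 2·0+1·6=6≤6, objective 36.
(a,b)=(0,5): 6·0+1·5=5≤21, 2·0+1·5=5≤6, objective 30.
No feasible integer point exceeds 36.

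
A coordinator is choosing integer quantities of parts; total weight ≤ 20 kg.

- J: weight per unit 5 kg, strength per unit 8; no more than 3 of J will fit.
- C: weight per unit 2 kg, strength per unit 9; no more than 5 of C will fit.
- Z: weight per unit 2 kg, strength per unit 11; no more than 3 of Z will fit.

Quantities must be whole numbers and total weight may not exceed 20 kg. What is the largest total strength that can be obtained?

This is a bounded integer knapsack.
Z has the best ratio (11/2); taking only Z gives at most 3×11 = 33 (stopped by the supply cap of 3).
Mixing does better — 5×C and 3×Z: weight 16 ≤ 20, strength 5·9 + 3·11 = 78.

78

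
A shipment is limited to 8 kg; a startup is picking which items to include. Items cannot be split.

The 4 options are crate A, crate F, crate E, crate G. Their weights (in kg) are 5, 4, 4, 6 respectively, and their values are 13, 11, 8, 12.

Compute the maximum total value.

Treat it as a binary knapsack problem.
Allowing fractional choices, the relaxed optimum would be about 21.4, but items are indivisible.
crate F + crate E: weight 4 + 4 = 8 ≤ 8, value 11 + 8 = 19.
crate G: weight 6 ≤ 8, value 12.
crate A: weight 5 ≤ 8, value 13.
Best is crate F and crate E with total value 19.

19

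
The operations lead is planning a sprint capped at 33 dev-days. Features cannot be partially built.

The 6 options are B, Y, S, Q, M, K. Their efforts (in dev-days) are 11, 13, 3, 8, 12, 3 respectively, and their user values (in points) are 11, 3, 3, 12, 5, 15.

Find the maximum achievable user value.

This is an integer program with binary decision variables.
Allowing fractional choices, the relaxed optimum would be about 44.3, but features are indivisible.
S + Q + M + K: effort 3 + 8 + 12 + 3 = 26 ≤ 33, user value 3 + 12 + 5 + 15 = 35.
B + Q + K: effort 11 + 8 + 3 = 22 ≤ 33, user value 11 + 12 + 15 = 38.
B + S + Q + K: effort 11 + 3 + 8 + 3 = 25 ≤ 33, user value 11 + 3 + 12 + 15 = 41.
Best is B, S, Q, and K with total user value 41.

41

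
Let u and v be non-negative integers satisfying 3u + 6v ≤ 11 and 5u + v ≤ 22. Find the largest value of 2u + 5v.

7

(u,v)=(1,1): 3·1+6·1=9≤11, 5·1+1·1=6≤22, objective 7.
(u,v)=(0,1): 3·0+6·1=6≤11, 5·0+1·1=1≤22, objective 5.
The best lattice point is (1,1), giving 7.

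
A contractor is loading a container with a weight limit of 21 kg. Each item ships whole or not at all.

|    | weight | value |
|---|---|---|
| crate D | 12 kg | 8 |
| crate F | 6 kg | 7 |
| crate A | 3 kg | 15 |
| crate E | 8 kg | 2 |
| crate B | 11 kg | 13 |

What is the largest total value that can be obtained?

Treat it as a binary knapsack problem.
Allowing fractional choices, the relaxed optimum would be about 35.7, but items are indivisible.
crate F + crate A + crate B: weight 6 + 3 + 11 = 20 ≤ 21, value 7 + 15 + 13 = 35.
crate A + crate B: weight 3 + 11 = 14 ≤ 21, value 15 + 13 = 28.
crate D + crate F + crate A: weight 12 + 6 + 3 = 21 ≤ 21, value 8 + 7 + 15 = 30.
Best is crate F, crate A, and crate B with total value 35.

35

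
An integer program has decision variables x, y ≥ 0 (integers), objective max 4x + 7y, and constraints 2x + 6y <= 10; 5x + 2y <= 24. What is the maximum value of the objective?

Relaxing integrality, the LP optimum is 19.62 at (x,y) = (4.77, 0.0769), which is not an integer point.
(x,y)=(4,0): 2·4+6·0=8≤10, 5·4+2·0=20≤24, objective 16.
(x,y)=(3,0): 2·3+6·0=6≤10, 5·3+2·0=15≤24, objective 12.
Maximum is 16 at (x,y)=(4,0).

16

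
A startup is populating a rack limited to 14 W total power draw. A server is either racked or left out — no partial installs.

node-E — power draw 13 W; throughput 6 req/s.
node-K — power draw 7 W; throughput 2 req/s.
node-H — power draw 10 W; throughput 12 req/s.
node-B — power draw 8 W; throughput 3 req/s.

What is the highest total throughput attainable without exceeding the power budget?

Allowing fractional choices, the relaxed optimum would be about 13.8, but servers are indivisible.
node-H: power draw 10 ≤ 14, throughput 12.
node-E: power draw 13 ≤ 14, throughput 6.
node-B: power draw 8 ≤ 14, throughput 3.
Best is node-H with total throughput 12.

12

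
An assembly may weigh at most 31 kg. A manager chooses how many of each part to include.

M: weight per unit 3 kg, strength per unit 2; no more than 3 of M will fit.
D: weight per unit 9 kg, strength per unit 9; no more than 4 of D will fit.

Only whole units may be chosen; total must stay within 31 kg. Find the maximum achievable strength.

29

Take 1×M and 3×D: weight 30 ≤ 31, strength 1·2 + 3·9 = 29.
No other integer combination yields more.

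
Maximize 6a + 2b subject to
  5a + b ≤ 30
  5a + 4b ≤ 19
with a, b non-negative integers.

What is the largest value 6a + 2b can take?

Relaxing integrality, the LP optimum is 22.80 at (a,b) = (3.8, 0), which is not an integer point.
(a,b)=(3,1): 5·3+1·1=16≤30, 5·3+4·1=19≤19, objective 20.
(a,b)=(3,0): 5·3+1·0=15≤30, 5·3+4·0=15≤19, objective 18.
The best lattice point is (3,1), giving 20.

20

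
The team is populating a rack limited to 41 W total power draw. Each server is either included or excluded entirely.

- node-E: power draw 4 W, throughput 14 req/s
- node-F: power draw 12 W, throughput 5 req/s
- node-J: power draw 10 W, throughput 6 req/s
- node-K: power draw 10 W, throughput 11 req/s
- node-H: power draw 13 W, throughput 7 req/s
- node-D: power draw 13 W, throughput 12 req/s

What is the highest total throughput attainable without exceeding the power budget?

44

Allowing fractional choices, the relaxed optimum would be about 45.2, but servers are indivisible.
node-E + node-F + node-K + node-D: power draw 4 + 12 + 10 + 13 = 39 ≤ 41, throughput 14 + 5 + 11 + 12 = 42.
node-E + node-J + node-K + node-D: power draw 4 + 10 + 10 + 13 = 37 ≤ 41, throughput 14 + 6 + 11 + 12 = 43.
node-E + node-K + node-H + node-D: power draw 4 + 10 + 13 + 13 = 40 ≤ 41, throughput 14 + 11 + 7 + 12 = 44.
Best is node-E, node-K, node-H, and node-D with total throughput 44.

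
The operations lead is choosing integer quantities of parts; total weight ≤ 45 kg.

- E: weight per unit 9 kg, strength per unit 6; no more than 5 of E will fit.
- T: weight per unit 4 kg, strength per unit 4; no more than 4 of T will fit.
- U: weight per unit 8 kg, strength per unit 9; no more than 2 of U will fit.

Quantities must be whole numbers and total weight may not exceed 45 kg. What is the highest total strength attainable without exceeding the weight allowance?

This is a bounded integer knapsack.
2×E, 2×T, and 2×U: weight 42 ≤ 45, strength 2·6 + 2·4 + 2·9 = 38.
1×E, 4×T, and 2×U: weight 41 ≤ 45, strength 1·6 + 4·4 + 2·9 = 40.
Best is 40.

40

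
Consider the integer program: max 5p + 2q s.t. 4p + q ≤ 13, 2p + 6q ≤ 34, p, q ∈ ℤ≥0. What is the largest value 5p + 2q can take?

20

(p,q)=(2,5) is feasible, giving 20.
(p,q)=(2,4) is feasible, giving 18.
(p,q)=(1,5) is feasible, giving 15.
The best lattice point is (2,5), giving 20.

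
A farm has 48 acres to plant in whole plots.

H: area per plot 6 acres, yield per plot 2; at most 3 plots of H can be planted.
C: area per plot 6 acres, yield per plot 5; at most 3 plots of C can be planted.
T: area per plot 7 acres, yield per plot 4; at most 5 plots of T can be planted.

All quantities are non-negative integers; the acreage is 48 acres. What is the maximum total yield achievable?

C has the best ratio (5/6); taking only C gives at most 3×5 = 15 (stopped by the supply cap of 3).
Mixing does better — 3×C and 4×T: area 46 ≤ 48, yield 3·5 + 4·4 = 31.

31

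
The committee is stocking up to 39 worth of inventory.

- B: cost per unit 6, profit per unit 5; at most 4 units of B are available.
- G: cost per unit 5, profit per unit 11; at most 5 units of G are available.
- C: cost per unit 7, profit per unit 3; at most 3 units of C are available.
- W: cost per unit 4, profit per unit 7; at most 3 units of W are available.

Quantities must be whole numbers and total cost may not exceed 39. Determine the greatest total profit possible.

Take 5×G and 3×W: cost 37 ≤ 39, profit 5·11 + 3·7 = 76.
G has the best ratio (11/5) and is taken to its limit of 5; remaining capacity is filled optimally with the others.

76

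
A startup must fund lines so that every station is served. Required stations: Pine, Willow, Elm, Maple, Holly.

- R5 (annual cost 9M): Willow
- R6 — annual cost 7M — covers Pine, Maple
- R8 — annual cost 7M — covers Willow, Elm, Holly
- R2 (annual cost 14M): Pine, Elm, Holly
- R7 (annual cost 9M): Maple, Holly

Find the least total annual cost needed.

14

This is an integer covering problem.
Choose R6 and R8: together they cover Pine, Willow, Elm, Maple, Holly — every station.
Total annual cost: 7 + 7 = 14.
No cover costs less than 14.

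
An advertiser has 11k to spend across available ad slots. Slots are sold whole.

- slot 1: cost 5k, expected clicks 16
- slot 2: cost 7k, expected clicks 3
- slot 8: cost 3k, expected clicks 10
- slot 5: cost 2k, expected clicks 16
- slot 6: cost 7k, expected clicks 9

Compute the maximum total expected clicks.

42

Allowing fractional choices, the relaxed optimum would be about 43.3, but ad slots are indivisible.
slot 8 + slot 5: cost 3 + 2 = 5 ≤ 11, expected clicks 10 + 16 = 26.
slot 1 + slot 5: cost 5 + 2 = 7 ≤ 11, expected clicks 16 + 16 = 32.
slot 1 + slot 8 + slot 5: cost 5 + 3 + 2 = 10 ≤ 11, expected clicks 16 + 10 + 16 = 42.
Best is slot 1, slot 8, and slot 5 with total expected clicks 42.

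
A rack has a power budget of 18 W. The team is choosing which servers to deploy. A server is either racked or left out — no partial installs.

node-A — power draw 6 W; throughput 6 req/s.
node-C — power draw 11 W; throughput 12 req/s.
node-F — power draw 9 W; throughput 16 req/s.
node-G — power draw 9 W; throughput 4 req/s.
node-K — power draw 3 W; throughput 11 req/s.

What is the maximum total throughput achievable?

This is an integer program with binary decision variables.
Take node-A, node-F, and node-K: power draw 6 + 9 + 3 = 18 ≤ 18, throughput 6 + 16 + 11 = 33.
No other feasible combination does better.

33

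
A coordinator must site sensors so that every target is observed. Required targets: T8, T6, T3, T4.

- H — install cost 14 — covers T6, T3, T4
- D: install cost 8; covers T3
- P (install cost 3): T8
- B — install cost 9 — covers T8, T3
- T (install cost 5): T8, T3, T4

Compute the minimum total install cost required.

17

The greedy cost-per-new-target heuristic would pick T and H for 19, but a cheaper cover exists.
Choose H and P: together they cover T8, T6, T3, T4 — every target.
Total install cost: 14 + 3 = 17.
No cover costs less than 17.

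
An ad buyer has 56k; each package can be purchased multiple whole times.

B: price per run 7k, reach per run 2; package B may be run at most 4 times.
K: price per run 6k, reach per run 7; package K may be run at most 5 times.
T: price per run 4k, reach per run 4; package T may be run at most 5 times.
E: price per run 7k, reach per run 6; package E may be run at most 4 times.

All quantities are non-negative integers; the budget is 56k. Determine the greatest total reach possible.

K has the best ratio (7/6); taking only K gives at most 5×7 = 35 (stopped by the supply cap of 5).
Mixing does better — 5×K, 3×T, and 2×E: price 56 ≤ 56, reach 5·7 + 3·4 + 2·6 = 59.

59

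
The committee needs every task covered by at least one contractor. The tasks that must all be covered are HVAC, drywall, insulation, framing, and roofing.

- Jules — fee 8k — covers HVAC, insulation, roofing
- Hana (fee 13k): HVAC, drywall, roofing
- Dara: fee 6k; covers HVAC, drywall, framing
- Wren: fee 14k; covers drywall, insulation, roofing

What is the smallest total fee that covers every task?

14

This is an integer covering problem.
Choose Jules and Dara: together they cover HVAC, drywall, insulation, framing, roofing — every task.
Total fee: 8 + 6 = 14.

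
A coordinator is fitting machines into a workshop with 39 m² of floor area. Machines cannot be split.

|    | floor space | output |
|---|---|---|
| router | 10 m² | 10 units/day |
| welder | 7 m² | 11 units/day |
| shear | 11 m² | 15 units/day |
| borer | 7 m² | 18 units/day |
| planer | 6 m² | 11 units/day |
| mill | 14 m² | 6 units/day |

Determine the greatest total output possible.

Allowing fractional choices, the relaxed optimum would be about 63.0, but machines are indivisible.
router + welder + shear + borer: floor space 10 + 7 + 11 + 7 = 35 ≤ 39, output 10 + 11 + 15 + 18 = 54.
welder + shear + borer + planer: floor space 7 + 11 + 7 + 6 = 31 ≤ 39, output 11 + 15 + 18 + 11 = 55.
router + shear + borer + planer: floor space 10 + 11 + 7 + 6 = 34 ≤ 39, output 10 + 15 + 18 + 11 = 54.
Best is welder, shear, borer, and planer with total output 55.

55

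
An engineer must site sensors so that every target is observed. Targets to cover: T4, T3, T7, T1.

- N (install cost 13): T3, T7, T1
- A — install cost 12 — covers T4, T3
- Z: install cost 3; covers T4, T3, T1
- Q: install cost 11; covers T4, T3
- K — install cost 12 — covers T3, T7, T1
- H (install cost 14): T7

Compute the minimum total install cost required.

This is an integer covering problem.
Choose Z and K: together they cover T4, T3, T7, T1 — every target.
Total install cost: 3 + 12 = 15.
No cover costs less than 15.

15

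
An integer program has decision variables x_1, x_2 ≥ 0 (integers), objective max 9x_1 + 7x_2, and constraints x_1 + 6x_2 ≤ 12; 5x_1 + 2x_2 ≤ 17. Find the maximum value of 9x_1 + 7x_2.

The continuous relaxation peaks at (2.79, 1.54) with value 35.82; rounding to a feasible lattice point costs some objective.
(x_1,x_2)=(3,1): 1·3+6·1=9≤12, 5·3+2·1=17≤17, objective 34.
(x_1,x_2)=(3,0): 1·3+6·0=3≤12, 5·3+2·0=15≤17, objective 27.
The best lattice point is (3,1), giving 34.

34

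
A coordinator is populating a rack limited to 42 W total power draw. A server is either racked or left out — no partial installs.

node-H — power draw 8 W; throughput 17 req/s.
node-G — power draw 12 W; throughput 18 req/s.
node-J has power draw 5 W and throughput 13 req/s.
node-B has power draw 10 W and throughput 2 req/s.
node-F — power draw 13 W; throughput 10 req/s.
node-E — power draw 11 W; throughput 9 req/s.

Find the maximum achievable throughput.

58

Allowing fractional choices, the relaxed optimum would be about 61.6, but servers are indivisible.
node-H + node-G + node-J + node-E: power draw 8 + 12 + 5 + 11 = 36 ≤ 42, throughput 17 + 18 + 13 + 9 = 57.
node-H + node-G + node-J + node-B: power draw 8 + 12 + 5 + 10 = 35 ≤ 42, throughput 17 + 18 + 13 + 2 = 50.
node-H + node-G + node-J + node-F: power draw 8 + 12 + 5 + 13 = 38 ≤ 42, throughput 17 + 18 + 13 + 10 = 58.
Best is node-H, node-G, node-J, and node-F with total throughput 58.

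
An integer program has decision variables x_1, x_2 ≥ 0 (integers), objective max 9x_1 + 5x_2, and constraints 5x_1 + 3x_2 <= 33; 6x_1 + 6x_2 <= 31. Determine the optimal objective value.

(x_1,x_2)=(5,0) is feasible, giving 45.
(x_1,x_2)=(4,1) is feasible, giving 41.
(x_1,x_2)=(4,0) is feasible, giving 36.
Maximum is 45 at (x_1,x_2)=(5,0).

45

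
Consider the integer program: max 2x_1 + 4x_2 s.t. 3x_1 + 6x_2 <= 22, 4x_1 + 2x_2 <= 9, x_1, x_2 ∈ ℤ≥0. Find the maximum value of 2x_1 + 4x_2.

(x_1,x_2)=(0,3) is feasible, giving 12.
(x_1,x_2)=(1,2) is feasible, giving 10.
(x_1,x_2)=(0,2) is feasible, giving 8.
The best lattice point is (0,3), giving 12.

12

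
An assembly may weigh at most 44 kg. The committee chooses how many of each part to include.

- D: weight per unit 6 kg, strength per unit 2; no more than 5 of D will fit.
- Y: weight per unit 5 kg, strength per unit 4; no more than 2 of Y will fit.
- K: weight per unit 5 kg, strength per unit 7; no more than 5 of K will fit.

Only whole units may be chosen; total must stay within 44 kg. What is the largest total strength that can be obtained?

45

K has the best ratio (7/5); taking only K gives at most 5×7 = 35 (stopped by the supply cap of 5).
Mixing does better — 1×D, 2×Y, and 5×K: weight 41 ≤ 44, strength 1·2 + 2·4 + 5·7 = 45.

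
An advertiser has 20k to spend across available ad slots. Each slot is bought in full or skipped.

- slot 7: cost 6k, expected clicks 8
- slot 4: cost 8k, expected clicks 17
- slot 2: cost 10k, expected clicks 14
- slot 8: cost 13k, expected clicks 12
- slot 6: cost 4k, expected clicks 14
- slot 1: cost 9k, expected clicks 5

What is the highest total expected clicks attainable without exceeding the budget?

39

Take slot 7, slot 4, and slot 6: cost 6 + 8 + 4 = 18 ≤ 20, expected clicks 8 + 17 + 14 = 39.
No other feasible combination does better.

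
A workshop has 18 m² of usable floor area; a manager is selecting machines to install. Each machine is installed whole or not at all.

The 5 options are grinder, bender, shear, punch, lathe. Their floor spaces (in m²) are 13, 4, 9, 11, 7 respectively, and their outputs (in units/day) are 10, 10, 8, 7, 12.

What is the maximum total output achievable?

This is an integer program with binary decision variables.
Allowing fractional choices, the relaxed optimum would be about 28.2, but machines are indivisible.
bender + lathe: floor space 4 + 7 = 11 ≤ 18, output 10 + 12 = 22.
shear + lathe: floor space 9 + 7 = 16 ≤ 18, output 8 + 12 = 20.
Best is bender and lathe with total output 22.

22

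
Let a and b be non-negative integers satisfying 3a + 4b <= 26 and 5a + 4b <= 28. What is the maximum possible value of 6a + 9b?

(a,b)=(0,6): 3·0+4·6=24≤26, 5·0+4·6=24≤28, objective 54.
(a,b)=(1,5): 3·1+4·5=23≤26, 5·1+4·5=25≤28, objective 51.
(a,b)=(0,5): 3·0+4·5=20≤26, 5·0+4·5=20≤28, objective 45.
No feasible integer point exceeds 54.

54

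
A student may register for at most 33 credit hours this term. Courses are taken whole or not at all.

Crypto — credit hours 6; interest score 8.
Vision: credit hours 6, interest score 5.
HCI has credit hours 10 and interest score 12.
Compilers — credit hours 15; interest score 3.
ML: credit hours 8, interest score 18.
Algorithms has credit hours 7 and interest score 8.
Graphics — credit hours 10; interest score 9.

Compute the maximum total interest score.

46

Vision + HCI + ML + Algorithms: credit hours 6 + 10 + 8 + 7 = 31 ≤ 33, interest score 5 + 12 + 18 + 8 = 43.
Crypto + HCI + ML + Algorithms: credit hours 6 + 10 + 8 + 7 = 31 ≤ 33, interest score 8 + 12 + 18 + 8 = 46.
Crypto + Vision + HCI + ML: credit hours 6 + 6 + 10 + 8 = 30 ≤ 33, interest score 8 + 5 + 12 + 18 = 43.
Best is Crypto, HCI, ML, and Algorithms with total interest score 46.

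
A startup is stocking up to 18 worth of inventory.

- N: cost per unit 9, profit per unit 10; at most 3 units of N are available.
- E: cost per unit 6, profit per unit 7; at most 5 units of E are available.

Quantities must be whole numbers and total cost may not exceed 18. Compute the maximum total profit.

21

E has the best ratio (7/6); taking only E gives at most 3×7 = 21 (stopped by the cost limit).
Optimal: 3×E: cost 18 ≤ 18, profit 3·7 = 21.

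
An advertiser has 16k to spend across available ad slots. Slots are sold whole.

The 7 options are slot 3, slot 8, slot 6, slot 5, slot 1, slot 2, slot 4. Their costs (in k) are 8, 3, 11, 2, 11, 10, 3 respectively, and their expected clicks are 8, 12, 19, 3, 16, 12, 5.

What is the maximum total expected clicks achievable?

34

Allowing fractional choices, the relaxed optimum would be about 34.3, but ad slots are indivisible.
slot 8 + slot 5 + slot 1: cost 3 + 2 + 11 = 16 ≤ 16, expected clicks 12 + 3 + 16 = 31.
slot 8 + slot 6 + slot 5: cost 3 + 11 + 2 = 16 ≤ 16, expected clicks 12 + 19 + 3 = 34.
slot 8 + slot 6: cost 3 + 11 = 14 ≤ 16, expected clicks 12 + 19 = 31.
Best is slot 8, slot 6, and slot 5 with total expected clicks 34.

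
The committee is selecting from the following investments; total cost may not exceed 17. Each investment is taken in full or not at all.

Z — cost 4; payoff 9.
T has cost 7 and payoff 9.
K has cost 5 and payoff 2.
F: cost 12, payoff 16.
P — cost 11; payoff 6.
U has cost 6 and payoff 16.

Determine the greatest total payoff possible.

Z + T + U: cost 4 + 7 + 6 = 17 ≤ 17, payoff 9 + 9 + 16 = 34.
Z + U: cost 4 + 6 = 10 ≤ 17, payoff 9 + 16 = 25.
Z + K + U: cost 4 + 5 + 6 = 15 ≤ 17, payoff 9 + 2 + 16 = 27.
Best is Z, T, and U with total payoff 34.

34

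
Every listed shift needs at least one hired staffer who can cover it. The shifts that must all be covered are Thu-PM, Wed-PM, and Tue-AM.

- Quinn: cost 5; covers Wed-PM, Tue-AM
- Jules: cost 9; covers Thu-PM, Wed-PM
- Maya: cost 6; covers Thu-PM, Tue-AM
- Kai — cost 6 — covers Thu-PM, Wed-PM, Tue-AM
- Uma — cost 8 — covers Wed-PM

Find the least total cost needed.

This is a weighted set-cover instance.
Kai alone covers Thu-PM, Wed-PM, Tue-AM — every shift.
Total cost: 6.
No cover costs less than 6.

6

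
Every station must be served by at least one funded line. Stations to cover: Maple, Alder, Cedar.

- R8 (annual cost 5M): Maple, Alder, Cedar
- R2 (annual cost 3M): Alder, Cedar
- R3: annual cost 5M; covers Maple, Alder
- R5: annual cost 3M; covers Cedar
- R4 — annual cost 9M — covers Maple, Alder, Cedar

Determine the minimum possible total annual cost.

R8 alone covers Maple, Alder, Cedar — every station.
Total annual cost: 5.

5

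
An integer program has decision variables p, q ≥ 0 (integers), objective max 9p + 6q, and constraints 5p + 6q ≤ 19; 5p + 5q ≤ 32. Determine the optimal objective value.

27

(p,q)=(3,0) is feasible, giving 27.
(p,q)=(2,1) is feasible, giving 24.
(p,q)=(2,0) is feasible, giving 18.
The best lattice point is (3,0), giving 27.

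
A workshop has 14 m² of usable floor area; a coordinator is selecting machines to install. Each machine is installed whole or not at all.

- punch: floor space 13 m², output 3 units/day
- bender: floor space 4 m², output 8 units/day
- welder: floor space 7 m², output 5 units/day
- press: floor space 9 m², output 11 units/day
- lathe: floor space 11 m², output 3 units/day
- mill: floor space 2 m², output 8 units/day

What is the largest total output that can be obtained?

Allowing fractional choices, the relaxed optimum would be about 25.8, but machines are indivisible.
press + mill: floor space 9 + 2 = 11 ≤ 14, output 11 + 8 = 19.
bender + press: floor space 4 + 9 = 13 ≤ 14, output 8 + 11 = 19.
bender + welder + mill: floor space 4 + 7 + 2 = 13 ≤ 14, output 8 + 5 + 8 = 21.
Best is bender, welder, and mill with total output 21.

21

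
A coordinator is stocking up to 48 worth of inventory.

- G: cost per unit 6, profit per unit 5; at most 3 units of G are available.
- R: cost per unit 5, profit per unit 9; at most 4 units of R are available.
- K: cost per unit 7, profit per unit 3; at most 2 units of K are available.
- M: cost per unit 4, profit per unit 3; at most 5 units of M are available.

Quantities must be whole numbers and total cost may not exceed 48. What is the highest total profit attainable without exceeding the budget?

58

This is a bounded integer knapsack.
Take 2×G, 4×R, and 4×M: cost 48 ≤ 48, profit 2·5 + 4·9 + 4·3 = 58.
R has the best ratio (9/5) and is taken to its limit of 4; remaining capacity is filled optimally with the others.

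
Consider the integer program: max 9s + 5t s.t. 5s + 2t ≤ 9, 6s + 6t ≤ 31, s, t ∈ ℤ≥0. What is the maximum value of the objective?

20

Relaxing integrality, the LP optimum is 22.50 at (s,t) = (0, 4.5), which is not an integer point.
(s,t)=(0,4): 5·0+2·4=8≤9, 6·0+6·4=24≤31, objective 20.
(s,t)=(0,3): 5·0+2·3=6≤9, 6·0+6·3=18≤31, objective 15.
The best lattice point is (0,4), giving 20.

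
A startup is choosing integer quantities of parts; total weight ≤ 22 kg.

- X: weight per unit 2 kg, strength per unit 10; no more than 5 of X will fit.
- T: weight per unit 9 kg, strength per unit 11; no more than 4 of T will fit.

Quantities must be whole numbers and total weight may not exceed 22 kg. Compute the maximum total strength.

X has the best ratio (10/2); taking only X gives at most 5×10 = 50 (stopped by the supply cap of 5).
Mixing does better — 5×X and 1×T: weight 19 ≤ 22, strength 5·10 + 1·11 = 61.

61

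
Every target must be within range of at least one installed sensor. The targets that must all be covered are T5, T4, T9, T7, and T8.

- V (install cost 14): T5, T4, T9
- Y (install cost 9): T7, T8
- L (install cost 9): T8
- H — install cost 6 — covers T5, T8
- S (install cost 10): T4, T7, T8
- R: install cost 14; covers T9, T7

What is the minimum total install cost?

23

The greedy cost-per-new-target heuristic would pick H, S, and V for 30, but a cheaper cover exists.
Choose V and Y: together they cover T5, T4, T9, T7, T8 — every target.
Total install cost: 14 + 9 = 23.
No cover costs less than 23.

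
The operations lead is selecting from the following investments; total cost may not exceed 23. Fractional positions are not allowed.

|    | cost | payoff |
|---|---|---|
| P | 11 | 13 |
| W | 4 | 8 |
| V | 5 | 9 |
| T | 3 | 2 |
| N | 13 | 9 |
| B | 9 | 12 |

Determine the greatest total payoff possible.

32

Treat it as a binary knapsack problem.
Allowing fractional choices, the relaxed optimum would be about 34.9, but investments are indivisible.
W + V + T + B: cost 4 + 5 + 3 + 9 = 21 ≤ 23, payoff 8 + 9 + 2 + 12 = 31.
P + W + V + T: cost 11 + 4 + 5 + 3 = 23 ≤ 23, payoff 13 + 8 + 9 + 2 = 32.
Best is P, W, V, and T with total payoff 32.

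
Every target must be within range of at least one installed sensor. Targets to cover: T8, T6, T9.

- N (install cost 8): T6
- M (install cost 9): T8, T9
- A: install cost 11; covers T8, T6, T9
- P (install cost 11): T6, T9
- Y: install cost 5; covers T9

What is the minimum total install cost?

11

A alone covers T8, T6, T9 — every target.
Total install cost: 11.
No cover costs less than 11.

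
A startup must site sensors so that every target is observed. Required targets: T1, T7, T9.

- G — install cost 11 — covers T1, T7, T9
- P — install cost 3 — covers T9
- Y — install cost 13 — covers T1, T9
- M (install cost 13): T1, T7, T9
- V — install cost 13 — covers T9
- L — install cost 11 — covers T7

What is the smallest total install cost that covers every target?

This is an integer covering problem.
G alone covers T1, T7, T9 — every target.
Total install cost: 11.

11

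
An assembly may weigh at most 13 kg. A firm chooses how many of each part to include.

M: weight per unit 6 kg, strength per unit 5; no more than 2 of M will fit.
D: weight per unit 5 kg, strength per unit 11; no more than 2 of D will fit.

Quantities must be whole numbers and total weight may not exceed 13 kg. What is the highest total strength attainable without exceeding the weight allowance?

This is a bounded integer knapsack.
Take 2×D: weight 10 ≤ 13, strength 2·11 = 22.
D has the best ratio (11/5) and is taken to its limit of 2; remaining capacity is filled optimally with the others.

22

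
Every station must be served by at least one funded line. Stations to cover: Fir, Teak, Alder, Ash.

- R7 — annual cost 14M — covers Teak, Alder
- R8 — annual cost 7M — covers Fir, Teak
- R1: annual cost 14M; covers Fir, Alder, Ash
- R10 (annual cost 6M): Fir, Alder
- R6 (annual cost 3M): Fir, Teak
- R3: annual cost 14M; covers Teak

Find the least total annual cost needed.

The greedy cost-per-new-station heuristic would pick R6, R10, and R1 for 23, but a cheaper cover exists.
Choose R1 and R6: together they cover Fir, Teak, Alder, Ash — every station.
Total annual cost: 14 + 3 = 17.
No cover costs less than 17.

17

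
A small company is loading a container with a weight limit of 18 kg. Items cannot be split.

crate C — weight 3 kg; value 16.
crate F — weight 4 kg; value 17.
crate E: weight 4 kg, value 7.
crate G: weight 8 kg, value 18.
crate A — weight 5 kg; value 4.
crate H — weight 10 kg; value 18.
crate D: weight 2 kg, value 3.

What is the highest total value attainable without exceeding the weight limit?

crate C + crate F + crate H: weight 3 + 4 + 10 = 17 ≤ 18, value 16 + 17 + 18 = 51.
crate C + crate F + crate G: weight 3 + 4 + 8 = 15 ≤ 18, value 16 + 17 + 18 = 51.
crate C + crate F + crate G + crate D: weight 3 + 4 + 8 + 2 = 17 ≤ 18, value 16 + 17 + 18 + 3 = 54.
Best is crate C, crate F, crate G, and crate D with total value 54.

54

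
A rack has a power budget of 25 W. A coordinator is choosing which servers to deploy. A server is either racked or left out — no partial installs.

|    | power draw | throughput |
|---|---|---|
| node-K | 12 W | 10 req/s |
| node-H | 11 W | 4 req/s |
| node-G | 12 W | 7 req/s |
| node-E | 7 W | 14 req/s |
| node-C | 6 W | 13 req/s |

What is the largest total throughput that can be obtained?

This is a 0-1 knapsack instance.
node-K + node-E + node-C: power draw 12 + 7 + 6 = 25 ≤ 25, throughput 10 + 14 + 13 = 37.
node-G + node-E + node-C: power draw 12 + 7 + 6 = 25 ≤ 25, throughput 7 + 14 + 13 = 34.
node-H + node-E + node-C: power draw 11 + 7 + 6 = 24 ≤ 25, throughput 4 + 14 + 13 = 31.
Best is node-K, node-E, and node-C with total throughput 37.

37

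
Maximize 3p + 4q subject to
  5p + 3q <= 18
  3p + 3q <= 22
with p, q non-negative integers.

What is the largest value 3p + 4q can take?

24

(p,q)=(0,6): 5·0+3·6=18≤18, 3·0+3·6=18≤22, objective 24.
(p,q)=(0,5): 5·0+3·5=15≤18, 3·0+3·5=15≤22, objective 20.
Maximum is 24 at (p,q)=(0,6).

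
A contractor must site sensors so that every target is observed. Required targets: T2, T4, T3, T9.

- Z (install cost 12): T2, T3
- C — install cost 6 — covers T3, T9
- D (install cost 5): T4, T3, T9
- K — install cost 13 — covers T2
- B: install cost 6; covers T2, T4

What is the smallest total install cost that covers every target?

Choose D and B: together they cover T2, T4, T3, T9 — every target.
Total install cost: 5 + 6 = 11.
No cover costs less than 11.

11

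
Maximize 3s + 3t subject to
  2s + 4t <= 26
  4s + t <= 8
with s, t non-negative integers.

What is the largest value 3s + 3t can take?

(s,t)=(0,6) is feasible, giving 18.
(s,t)=(0,5) is feasible, giving 15.
Maximum is 18 at (s,t)=(0,6).

18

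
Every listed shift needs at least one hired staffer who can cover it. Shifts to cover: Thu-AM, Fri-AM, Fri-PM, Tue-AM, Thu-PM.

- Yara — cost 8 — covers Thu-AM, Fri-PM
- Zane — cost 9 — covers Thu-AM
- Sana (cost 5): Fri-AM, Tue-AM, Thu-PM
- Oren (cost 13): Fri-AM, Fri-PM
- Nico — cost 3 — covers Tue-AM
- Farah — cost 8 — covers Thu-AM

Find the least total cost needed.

13

Choose Yara and Sana: together they cover Thu-AM, Fri-AM, Fri-PM, Tue-AM, Thu-PM — every shift.
Total cost: 8 + 5 = 13.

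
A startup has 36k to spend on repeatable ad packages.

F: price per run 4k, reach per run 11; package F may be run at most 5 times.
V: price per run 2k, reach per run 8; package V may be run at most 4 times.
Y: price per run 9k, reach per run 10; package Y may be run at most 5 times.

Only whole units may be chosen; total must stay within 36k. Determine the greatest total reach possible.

89

Take 5×F, 3×V, and 1×Y: price 35 ≤ 36, reach 5·11 + 3·8 + 1·10 = 89.
No other integer combination yields more.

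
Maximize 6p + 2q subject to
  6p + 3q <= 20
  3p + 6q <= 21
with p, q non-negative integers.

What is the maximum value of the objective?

18

(p,q)=(3,0): 6·3+3·0=18≤20, 3·3+6·0=9≤21, objective 18.
(p,q)=(2,1): 6·2+3·1=15≤20, 3·2+6·1=12≤21, objective 14.
No feasible integer point exceeds 18.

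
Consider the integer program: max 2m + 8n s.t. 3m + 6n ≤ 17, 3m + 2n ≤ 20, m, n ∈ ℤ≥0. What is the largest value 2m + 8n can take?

18

(m,n)=(1,2) is feasible, giving 18.
(m,n)=(0,2) is feasible, giving 16.
No feasible integer point exceeds 18.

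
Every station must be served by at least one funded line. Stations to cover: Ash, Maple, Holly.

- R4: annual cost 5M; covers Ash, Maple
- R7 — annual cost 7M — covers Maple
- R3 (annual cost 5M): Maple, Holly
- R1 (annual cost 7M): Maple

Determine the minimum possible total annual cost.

10

Choose R4 and R3: together they cover Ash, Maple, Holly — every station.
Total annual cost: 5 + 5 = 10.
No cover costs less than 10.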